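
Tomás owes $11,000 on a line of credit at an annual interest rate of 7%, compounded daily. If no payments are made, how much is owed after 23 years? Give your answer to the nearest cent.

Growth factor = (1 + 0.07/365)^8395 ≈ 5.0020390344.
A ≈ 11,000 × 5.0020390344 ≈ 55,022.4294.

$55,022.43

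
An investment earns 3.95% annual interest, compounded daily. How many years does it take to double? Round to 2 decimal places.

(1 + 0.000108219)^(365t) = 2.
365t = ln 2 / ln(1 + 0.000108219) ≈ 0.69315/0.000108213 ≈ 6405.3775.
t ≈ 17.5490.

17.55 years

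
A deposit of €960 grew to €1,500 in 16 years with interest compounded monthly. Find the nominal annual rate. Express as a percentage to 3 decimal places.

(1 + r/12)^192 = 1,500/960 = 1.5625.
1 + r/12 = 1.5625^(1/192) ≈ 1.002327, so r/12 ≈ 0.00232712.
r ≈ 12·0.00232712 = 2.79254%.

2.793%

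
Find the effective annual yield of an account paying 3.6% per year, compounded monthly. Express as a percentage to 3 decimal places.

3.660%

EAR = (1 + 3.6%/12)^12 − 1 = (1 + 0.003)^12 − 1.
(1 + 0.003)^12 ≈ 1.0366, so EAR ≈ 3.66000%.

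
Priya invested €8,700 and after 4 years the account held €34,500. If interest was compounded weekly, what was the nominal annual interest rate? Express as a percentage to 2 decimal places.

(1 + r/52)^208 = 34,500/8,700 = 3.96552.
1 + r/52 = 3.96552^(1/208) ≈ 1.006645, so r/52 ≈ 0.00664523.
r ≈ 52·0.00664523 = 34.55522%.

34.56%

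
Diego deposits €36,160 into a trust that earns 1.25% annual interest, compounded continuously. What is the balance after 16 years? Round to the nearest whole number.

€44,166

A = P·e^(rt) = 36,160·e^(0.0125·16) = 36,160·e^0.2.
e^0.2 ≈ 1.2214027582, so A ≈ 44,165.9237.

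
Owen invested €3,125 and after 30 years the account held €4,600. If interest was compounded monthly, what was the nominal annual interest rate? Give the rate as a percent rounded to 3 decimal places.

1.289%

(1 + r/12)^360 = 4,600/3,125 = 1.472.
1 + r/12 = 1.472^(1/360) ≈ 1.001075, so r/12 ≈ 0.00107453.
r ≈ 12·0.00107453 = 1.28943%.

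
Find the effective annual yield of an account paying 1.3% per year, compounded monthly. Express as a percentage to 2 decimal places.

One year is 12 periods at 0.00108333 each: (1 + 0.00108333)^12 ≈ 1.013078.
EAR = 1.013078 − 1 ≈ 1.30777%.

1.31%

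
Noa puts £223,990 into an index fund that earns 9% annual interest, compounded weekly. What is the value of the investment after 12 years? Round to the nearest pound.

Growth factor = (1 + 0.09/52)^624 ≈ 2.94193186242.
A ≈ 223,990 × 2.94193186242 ≈ 658,963.3179.

£658,963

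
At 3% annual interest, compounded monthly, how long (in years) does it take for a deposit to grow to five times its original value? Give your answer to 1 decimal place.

(1 + 0.0025)^(12t) = 5.
12t = ln 5 / ln(1 + 0.0025) ≈ 1.6094/0.00249688 ≈ 644.5795.
t ≈ 53.7150.

53.7 years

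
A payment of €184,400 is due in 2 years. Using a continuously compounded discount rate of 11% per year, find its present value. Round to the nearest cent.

P = A·e^(−rt) = 184,400·e^(−0.22).
e^(−0.22) ≈ 0.802518797962, so P ≈ 147,984.4663.

€147,984.47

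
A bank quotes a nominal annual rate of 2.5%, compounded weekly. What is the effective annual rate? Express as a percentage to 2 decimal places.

2.53%

EAR = (1 + 2.5%/52)^52 − 1 = (1 + 0.000480769)^52 − 1.
(1 + 0.000480769)^52 ≈ 1.025309, so EAR ≈ 2.53090%.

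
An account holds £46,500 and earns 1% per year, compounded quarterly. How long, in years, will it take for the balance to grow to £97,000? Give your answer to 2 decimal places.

73.62 years

We need (1 + 0.0025)^(4t) = 2.086, so 4t = ln 2.086 / ln 1.0025 ≈ 294.4709.
t ≈ 294.4709/4 = 73.6177 years.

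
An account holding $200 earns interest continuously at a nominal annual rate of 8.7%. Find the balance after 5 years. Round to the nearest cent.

$308.99

A = P·e^(rt) = 200·e^(0.087·5) = 200·e^0.435.
e^0.435 ≈ 1.54496306, so A ≈ 308.9926.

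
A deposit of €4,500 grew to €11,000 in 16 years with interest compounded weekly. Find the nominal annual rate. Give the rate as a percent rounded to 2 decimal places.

(1 + r/52)^832 = 11,000/4,500 = 2.44444.
1 + r/52 = 2.44444^(1/832) ≈ 1.001075, so r/52 ≈ 0.00107488.
r ≈ 52·0.00107488 = 5.58936%.

5.59%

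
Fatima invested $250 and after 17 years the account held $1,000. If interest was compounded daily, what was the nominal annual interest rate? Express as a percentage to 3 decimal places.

8.156%

The 6205-period growth factor is 1,000/250 = 4.
r/365 = 4^(1/6205) − 1 ≈ 0.000223441, so r ≈ 365·0.000223441 = 8.15558%.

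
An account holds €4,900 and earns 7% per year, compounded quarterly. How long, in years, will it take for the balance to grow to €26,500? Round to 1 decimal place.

We need (1 + 0.0175)^(4t) = 5.4082, so 4t = ln 5.4082 / ln 1.0175 ≈ 97.2935.
t ≈ 97.2935/4 = 24.3234 years.

24.3 years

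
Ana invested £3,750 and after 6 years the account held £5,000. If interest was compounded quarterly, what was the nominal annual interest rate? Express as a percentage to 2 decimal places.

4.82%

The 24-period growth factor is 5,000/3,750 = 1.33333.
r/4 = 1.33333^(1/24) − 1 ≈ 0.0120589, so r ≈ 4·0.0120589 = 4.82355%.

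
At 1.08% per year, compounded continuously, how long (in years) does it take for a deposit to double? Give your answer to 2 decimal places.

64.18 years

e^(0.0108t) = 2, so 0.0108t = ln 2 ≈ 0.69315.
t ≈ 0.69315/0.0108 ≈ 64.1803.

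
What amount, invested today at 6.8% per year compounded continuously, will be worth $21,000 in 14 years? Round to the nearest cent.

P = A·e^(−rt) = 21,000·e^(−0.952).
e^(−0.952) ≈ 0.38596831437, so P ≈ 8,105.3346.

$8,105.33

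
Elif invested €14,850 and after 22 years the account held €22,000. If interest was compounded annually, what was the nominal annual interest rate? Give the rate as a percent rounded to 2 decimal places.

(1 + r)^22 = 22,000/14,850 = 1.48148.
1 + r = 1.48148^(1/22) ≈ 1.018026, so r ≈ 0.0180261.
r ≈ 1.80261%.

1.80%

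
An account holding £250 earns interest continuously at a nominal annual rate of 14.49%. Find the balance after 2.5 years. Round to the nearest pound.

A = P·e^(rt) = 250·e^(0.1449·2.5) = 250·e^0.36225.
e^0.36225 ≈ 1.43655804, so A ≈ 359.1395.

£359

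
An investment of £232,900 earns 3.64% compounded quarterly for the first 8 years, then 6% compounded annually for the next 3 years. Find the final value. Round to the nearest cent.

£370,665.09

Phase 1: 232,900·(1 + 0.0091)^32 ≈ 311,217.5547.
Phase 2: 311,217.5547·(1 + 0.06)^3 ≈ 370,665.0872.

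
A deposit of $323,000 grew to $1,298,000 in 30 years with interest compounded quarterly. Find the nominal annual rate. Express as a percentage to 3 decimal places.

The 120-period growth factor is 1,298,000/323,000 = 4.01858.
r/4 = 4.01858^(1/120) − 1 ≈ 0.0116585, so r ≈ 4·0.0116585 = 4.66340%.

4.663%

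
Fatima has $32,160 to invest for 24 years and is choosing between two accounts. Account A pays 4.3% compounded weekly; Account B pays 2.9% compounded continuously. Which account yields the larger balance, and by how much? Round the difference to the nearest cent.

Account A growth factor: (1 + 0.043/52)^1248 ≈ 2.8054769012; balance ≈ 90,224.1371.
Account B growth factor: e^(0.029·24) = e^0.696 ≈ 2.0057137852; balance ≈ 64,503.7553.
Account A is larger by 25,720.3818.

Account A, by $25,720.38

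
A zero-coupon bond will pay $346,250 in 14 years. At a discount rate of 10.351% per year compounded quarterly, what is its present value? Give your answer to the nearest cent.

Growth factor = (1 + 0.0258775)^56 ≈ 4.18165565947.
P = 346,250/4.18165565947 ≈ 82,802.1311.

$82,802.13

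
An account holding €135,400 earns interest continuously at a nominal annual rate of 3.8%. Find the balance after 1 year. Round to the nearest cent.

€140,644.21

A = P·e^(rt) = 135,400·e^(0.038·1) = 135,400·e^0.038.
e^0.038 ≈ 1.03873123288, so A ≈ 140,644.2089.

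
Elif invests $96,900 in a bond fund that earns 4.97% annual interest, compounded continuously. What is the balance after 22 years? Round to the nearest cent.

A = P·e^(rt) = 96,900·e^(0.0497·22) = 96,900·e^1.0934.
e^1.0934 ≈ 2.98440381521, so A ≈ 289,188.7297.

$289,188.73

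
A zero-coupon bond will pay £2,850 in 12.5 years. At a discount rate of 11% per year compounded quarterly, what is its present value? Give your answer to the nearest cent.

£734.10

Growth factor = (1 + 0.0275)^50 ≈ 3.882321772.
P = 2,850/3.882321772 ≈ 734.0968.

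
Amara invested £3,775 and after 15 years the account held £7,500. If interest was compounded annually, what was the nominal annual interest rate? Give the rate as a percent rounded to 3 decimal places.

(1 + r)^15 = 7,500/3,775 = 1.98675.
1 + r = 1.98675^(1/15) ≈ 1.04683, so r ≈ 0.0468303.
r ≈ 4.68303%.

4.683%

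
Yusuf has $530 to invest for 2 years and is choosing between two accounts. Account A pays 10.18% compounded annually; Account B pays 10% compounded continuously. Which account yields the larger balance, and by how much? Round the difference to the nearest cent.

Account B, by $3.94

Account A growth factor: (1 + 0.1018)^2 ≈ 1.21396324; balance ≈ 643.4005.
Account B growth factor: e^(0.1·2) = e^0.2 ≈ 1.22140276; balance ≈ 647.3435.
Account B is larger by 3.9429.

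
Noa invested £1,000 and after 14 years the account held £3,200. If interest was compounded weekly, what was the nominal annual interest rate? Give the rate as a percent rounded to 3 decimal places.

8.315%

The 728-period growth factor is 3,200/1,000 = 3.2.
r/52 = 3.2^(1/728) − 1 ≈ 0.00159901, so r ≈ 52·0.00159901 = 8.31486%.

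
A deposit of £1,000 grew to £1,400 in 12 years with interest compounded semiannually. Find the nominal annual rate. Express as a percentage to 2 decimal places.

2.82%

(1 + r/2)^24 = 1,400/1,000 = 1.4.
1 + r/2 = 1.4^(1/24) ≈ 1.014118, so r/2 ≈ 0.0141184.
r ≈ 2·0.0141184 = 2.82368%.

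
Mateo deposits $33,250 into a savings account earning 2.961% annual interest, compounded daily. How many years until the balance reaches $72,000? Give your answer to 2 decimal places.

26.09 years

(1 + 0.0000811233)^(365t) = 72,000/33,250 = 2.1654.
365t·ln(1 + 0.0000811233) = ln(2.1654); 365t = 0.77261/8.112e-05 ≈ 9524.3020.
t ≈ 26.0940 years.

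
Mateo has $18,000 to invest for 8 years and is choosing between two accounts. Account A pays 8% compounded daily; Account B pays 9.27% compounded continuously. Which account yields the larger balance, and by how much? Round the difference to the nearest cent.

Account A growth factor: (1 + 0.08/365)^2920 ≈ 1.8963478899; balance ≈ 34,134.2620.
Account B growth factor: e^(0.0927·8) = e^0.7416 ≈ 2.0992916955; balance ≈ 37,787.2505.
Account B is larger by 3,652.9885.

Account B, by $3,652.99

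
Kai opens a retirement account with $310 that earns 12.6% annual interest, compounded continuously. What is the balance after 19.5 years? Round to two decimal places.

A = P·e^(rt) = 310·e^(0.126·19.5) = 310·e^2.457.
e^2.457 ≈ 11.66974972, so A ≈ 3,617.6224.

$3,617.62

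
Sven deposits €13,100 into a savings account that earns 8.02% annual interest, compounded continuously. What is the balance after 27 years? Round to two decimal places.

A = P·e^(rt) = 13,100·e^(0.0802·27) = 13,100·e^2.1654.
e^2.1654 ≈ 8.71808845488, so A ≈ 114,206.9588.

€114,206.96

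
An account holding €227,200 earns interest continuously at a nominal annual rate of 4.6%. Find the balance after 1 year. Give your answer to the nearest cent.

A = P·e^(rt) = 227,200·e^(0.046·1) = 227,200·e^0.046.
e^0.046 ≈ 1.04707441096, so A ≈ 237,895.3062.

€237,895.31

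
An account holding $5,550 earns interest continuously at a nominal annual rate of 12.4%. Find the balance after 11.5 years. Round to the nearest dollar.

$23,099

A = P·e^(rt) = 5,550·e^(0.124·11.5) = 5,550·e^1.426.
e^1.426 ≈ 4.1620177802, so A ≈ 23,099.1987.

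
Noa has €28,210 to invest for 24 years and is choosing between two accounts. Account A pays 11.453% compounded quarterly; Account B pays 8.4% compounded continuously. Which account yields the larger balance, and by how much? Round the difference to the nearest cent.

A: (1 + 0.0286325)^96 ≈ 15.0308389353, so 28,210 × 15.0308389353 ≈ 424,019.9664.
B: e^(0.084·24) = e^2.016 ≈ 7.5082318602, so 28,210 × 7.5082318602 ≈ 211,807.2208.
Difference ≈ 212,212.7456 in favor of A.

Account A, by €212,212.75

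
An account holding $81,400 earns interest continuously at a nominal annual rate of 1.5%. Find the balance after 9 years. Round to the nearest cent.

A = P·e^(rt) = 81,400·e^(0.015·9) = 81,400·e^0.135.
e^0.135 ≈ 1.1445367844, so A ≈ 93,165.2942.

$93,165.29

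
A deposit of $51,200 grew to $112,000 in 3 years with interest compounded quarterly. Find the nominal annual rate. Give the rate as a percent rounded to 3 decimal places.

26.962%

The 12-period growth factor is 112,000/51,200 = 2.1875.
r/4 = 2.1875^(1/12) − 1 ≈ 0.0674044, so r ≈ 4·0.0674044 = 26.96178%.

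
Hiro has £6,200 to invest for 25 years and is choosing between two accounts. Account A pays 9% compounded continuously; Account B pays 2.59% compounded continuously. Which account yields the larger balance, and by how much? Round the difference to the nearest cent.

A: e^(0.09·25) = e^2.25 ≈ 9.4877358364, so 6,200 × 9.4877358364 ≈ 58,823.9622.
B: e^(0.0259·25) = e^0.6475 ≈ 1.910757958, so 6,200 × 1.910757958 ≈ 11,846.6993.
Difference ≈ 46,977.2628 in favor of A.

Account A, by £46,977.26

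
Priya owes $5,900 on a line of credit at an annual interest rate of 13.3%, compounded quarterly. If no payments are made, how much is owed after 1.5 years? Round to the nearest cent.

$7,179.34

Growth factor = (1 + 0.03325)^6 ≈ 1.216837216.
A ≈ 5,900 × 1.216837216 ≈ 7,179.3396.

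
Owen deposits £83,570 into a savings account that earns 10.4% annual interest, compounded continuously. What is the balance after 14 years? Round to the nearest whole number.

£358,413

A = P·e^(rt) = 83,570·e^(0.104·14) = 83,570·e^1.456.
e^1.456 ≈ 4.28877009202, so A ≈ 358,412.5166.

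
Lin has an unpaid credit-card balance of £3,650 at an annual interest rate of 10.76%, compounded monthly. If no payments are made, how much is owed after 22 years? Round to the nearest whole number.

Growth factor = (1 + 0.1076/12)^264 ≈ 10.555531883.
A ≈ 3,650 × 10.555531883 ≈ 38,527.6914.

£38,528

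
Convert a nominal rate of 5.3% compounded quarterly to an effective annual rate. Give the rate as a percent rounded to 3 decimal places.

5.406%

EAR = (1 + 5.3%/4)^4 − 1 = (1 + 0.01325)^4 − 1.
(1 + 0.01325)^4 ≈ 1.054063, so EAR ≈ 5.40627%.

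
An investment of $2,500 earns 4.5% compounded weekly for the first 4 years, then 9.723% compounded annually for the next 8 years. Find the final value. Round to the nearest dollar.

Phase 1: 2,500·(1 + 0.045/52)^208 ≈ 2,992.8104.
Phase 2: 2,992.8104·(1 + 0.09723)^8 ≈ 6,287.2481.

$6,287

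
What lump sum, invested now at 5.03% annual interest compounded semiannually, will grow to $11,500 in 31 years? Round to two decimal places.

Periodic rate = 5.03%/2 = 0.02515; 62 periods.
P = 11,500/(1 + 0.02515)^62 ≈ 11,500/4.6646578498 ≈ 2,465.3469.

$2,465.35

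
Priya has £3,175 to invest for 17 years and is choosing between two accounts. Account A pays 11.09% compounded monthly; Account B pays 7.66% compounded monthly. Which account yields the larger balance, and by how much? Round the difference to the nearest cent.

Account A, by £9,110.16

Account A growth factor: (1 + 0.1109/12)^204 ≈ 6.5315327958; balance ≈ 20,737.6166.
Account B growth factor: (1 + 0.0766/12)^204 ≈ 3.662190312; balance ≈ 11,627.4542.
Account A is larger by 9,110.1624.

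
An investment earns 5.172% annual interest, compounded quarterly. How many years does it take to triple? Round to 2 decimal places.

(1 + 0.01293)^(4t) = 3.
4t = ln 3 / ln(1 + 0.01293) ≈ 1.0986/0.0128471 ≈ 85.5143.
t ≈ 21.3786.

21.38 years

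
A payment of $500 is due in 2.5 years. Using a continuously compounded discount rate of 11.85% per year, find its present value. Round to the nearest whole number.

P = A·e^(−rt) = 500·e^(−0.29625).
e^(−0.29625) ≈ 0.743601504, so P ≈ 371.8008.

$372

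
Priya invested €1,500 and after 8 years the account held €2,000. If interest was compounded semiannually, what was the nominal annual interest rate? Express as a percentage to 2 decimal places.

3.63%

The 16-period growth factor is 2,000/1,500 = 1.33333.
r/2 = 1.33333^(1/16) − 1 ≈ 0.0181427, so r ≈ 2·0.0181427 = 3.62855%.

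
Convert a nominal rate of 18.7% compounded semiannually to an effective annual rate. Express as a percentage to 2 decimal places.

EAR = (1 + 18.7%/2)^2 − 1 = (1 + 0.0935)^2 − 1.
(1 + 0.0935)^2 ≈ 1.195742, so EAR ≈ 19.57422%.

19.57%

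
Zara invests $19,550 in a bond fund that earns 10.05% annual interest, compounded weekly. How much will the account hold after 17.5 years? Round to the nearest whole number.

Growth factor = (1 + 0.1005/52)^910 ≈ 5.79533118537.
A ≈ 19,550 × 5.79533118537 ≈ 113,298.7247.

$113,299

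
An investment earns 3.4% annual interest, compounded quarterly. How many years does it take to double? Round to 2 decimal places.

20.47 years

(1 + 0.0085)^(4t) = 2.
4t = ln 2 / ln(1 + 0.0085) ≈ 0.69315/0.00846408 ≈ 81.8928.
t ≈ 20.4732.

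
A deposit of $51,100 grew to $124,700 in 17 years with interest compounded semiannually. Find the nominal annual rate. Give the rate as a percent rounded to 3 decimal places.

(1 + r/2)^34 = 124,700/51,100 = 2.44031.
1 + r/2 = 2.44031^(1/34) ≈ 1.026586, so r/2 ≈ 0.0265863.
r ≈ 2·0.0265863 = 5.31726%.

5.317%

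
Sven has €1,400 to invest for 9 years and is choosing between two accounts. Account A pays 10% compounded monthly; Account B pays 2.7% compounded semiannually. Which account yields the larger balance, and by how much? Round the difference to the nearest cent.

Account A growth factor: (1 + 0.1/12)^108 ≈ 2.450447605; balance ≈ 3,430.6266.
Account B growth factor: (1 + 0.0135)^18 ≈ 1.272997511; balance ≈ 1,782.1965.
Account A is larger by 1,648.4301.

Account A, by €1,648.43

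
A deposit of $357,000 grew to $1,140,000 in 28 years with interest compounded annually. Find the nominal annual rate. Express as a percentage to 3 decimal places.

4.234%

(1 + r)^28 = 1,140,000/357,000 = 3.19328.
1 + r = 3.19328^(1/28) ≈ 1.042338, so r ≈ 0.0423377.
r ≈ 4.23377%.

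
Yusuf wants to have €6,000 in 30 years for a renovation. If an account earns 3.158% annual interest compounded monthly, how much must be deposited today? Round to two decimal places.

€2,329.38

Periodic rate = 3.158%/12 = 0.00263167; 360 periods.
P = 6,000/(1 + 0.03158/12)^360 ≈ 6,000/2.575788143 ≈ 2,329.3841.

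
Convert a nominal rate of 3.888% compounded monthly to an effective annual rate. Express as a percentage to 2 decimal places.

3.96%

EAR = (1 + 3.888%/12)^12 − 1 = (1 + 0.00324)^12 − 1.
(1 + 0.00324)^12 ≈ 1.03958, so EAR ≈ 3.95804%.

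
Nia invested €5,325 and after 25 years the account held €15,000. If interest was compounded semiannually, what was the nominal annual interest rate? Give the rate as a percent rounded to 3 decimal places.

4.186%

The 50-period growth factor is 15,000/5,325 = 2.8169.
r/2 = 2.8169^(1/50) − 1 ≈ 0.0209287, so r ≈ 2·0.0209287 = 4.18575%.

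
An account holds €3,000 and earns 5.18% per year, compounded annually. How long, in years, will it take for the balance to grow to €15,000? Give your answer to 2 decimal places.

31.87 years

We need (1 + 0.0518)^t = 5, so t = ln 5 / ln 1.0518 ≈ 31.8682.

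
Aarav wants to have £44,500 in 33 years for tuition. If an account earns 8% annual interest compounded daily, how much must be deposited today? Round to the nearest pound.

Growth factor = (1 + 0.08/365)^12045 ≈ 14.009150555.
P = 44,500/14.009150555 ≈ 3,176.4952.

£3,176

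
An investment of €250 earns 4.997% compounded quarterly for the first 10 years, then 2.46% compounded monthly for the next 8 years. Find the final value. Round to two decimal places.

€500.03

Phase 1: 250·(1 + 0.0124925)^40 ≈ 410.7831.
Phase 2: 410.7831·(1 + 0.00205)^96 ≈ 500.0279.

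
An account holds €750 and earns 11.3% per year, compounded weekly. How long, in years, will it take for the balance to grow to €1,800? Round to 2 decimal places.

7.76 years

(1 + 0.00217308)^(52t) = 1,800/750 = 2.4.
52t·ln(1 + 0.00217308) = ln(2.4); 52t = 0.87547/0.00217072 ≈ 403.3081.
t ≈ 7.7559 years.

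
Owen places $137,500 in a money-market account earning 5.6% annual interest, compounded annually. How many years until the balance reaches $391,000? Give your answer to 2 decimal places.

We need (1 + 0.056)^t = 2.8436, so t = ln 2.8436 / ln 1.056 ≈ 19.1800.

19.18 years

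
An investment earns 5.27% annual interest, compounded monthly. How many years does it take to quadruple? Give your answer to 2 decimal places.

26.36 years

(1 + 0.00439167)^(12t) = 4.
12t = ln 4 / ln(1 + 0.00439167) ≈ 1.3863/0.00438205 ≈ 316.3574.
t ≈ 26.3631.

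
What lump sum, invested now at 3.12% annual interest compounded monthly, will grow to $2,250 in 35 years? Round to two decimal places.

$756.05

Growth factor = (1 + 0.0026)^420 ≈ 2.976008151.
P = 2,250/2.976008151 ≈ 756.0463.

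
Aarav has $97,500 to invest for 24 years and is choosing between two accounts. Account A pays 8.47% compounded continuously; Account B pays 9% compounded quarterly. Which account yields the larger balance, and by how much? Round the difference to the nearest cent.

Account B, by $80,980.28

A: e^(0.0847·24) = e^2.0328 ≈ 7.63543567568, so 97,500 × 7.63543567568 ≈ 744,454.9784.
B: (1 + 0.0225)^96 ≈ 8.46600267224, so 97,500 × 8.46600267224 ≈ 825,435.2605.
Difference ≈ 80,980.2822 in favor of B.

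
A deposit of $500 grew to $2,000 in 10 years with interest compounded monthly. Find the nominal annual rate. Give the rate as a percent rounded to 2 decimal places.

(1 + r/12)^120 = 2,000/500 = 4.
1 + r/12 = 4^(1/120) ≈ 1.011619, so r/12 ≈ 0.0116194.
r ≈ 12·0.0116194 = 13.94333%.

13.94%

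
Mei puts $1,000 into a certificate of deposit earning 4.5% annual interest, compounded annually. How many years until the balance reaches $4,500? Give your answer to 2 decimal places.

We need (1 + 0.045)^t = 4.5, so t = ln 4.5 / ln 1.045 ≈ 34.1705.

34.17 years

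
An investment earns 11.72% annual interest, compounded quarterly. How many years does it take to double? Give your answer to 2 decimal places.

(1 + 0.0293)^(4t) = 2.
4t = ln 2 / ln(1 + 0.0293) ≈ 0.69315/0.028879 ≈ 24.0018.
t ≈ 6.0005.

6.00 years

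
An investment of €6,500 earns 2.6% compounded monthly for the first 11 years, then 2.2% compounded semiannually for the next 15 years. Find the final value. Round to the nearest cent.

After 11 years at 2.6%: 6,500 × 1.3306806969 ≈ 8,649.4245.
Then 15 years at 2.2%: 8,649.4245 × 1.3884641402 ≈ 12,009.4158.

€12,009.42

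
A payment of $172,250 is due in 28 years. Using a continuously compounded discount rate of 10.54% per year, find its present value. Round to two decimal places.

$9,004.70

P = A·e^(−rt) = 172,250·e^(−2.9512).
e^(−2.9512) ≈ 0.0522769359708, so P ≈ 9,004.7022.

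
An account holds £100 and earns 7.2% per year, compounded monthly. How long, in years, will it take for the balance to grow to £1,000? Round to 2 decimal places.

32.08 years

We need (1 + 0.006)^(12t) = 10, so 12t = ln 10 / ln 1.006 ≈ 384.9143.
t ≈ 384.9143/12 = 32.0762 years.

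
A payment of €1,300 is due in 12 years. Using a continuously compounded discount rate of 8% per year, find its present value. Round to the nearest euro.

P = A·e^(−rt) = 1,300·e^(−0.96).
e^(−0.96) ≈ 0.382892886, so P ≈ 497.7608.

€498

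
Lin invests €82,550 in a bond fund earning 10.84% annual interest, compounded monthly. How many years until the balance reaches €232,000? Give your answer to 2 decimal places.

9.58 years

(1 + 0.00903333)^(12t) = 232,000/82,550 = 2.8104.
12t·ln(1 + 0.00903333) = ln(2.8104); 12t = 1.0333/0.00899278 ≈ 114.9070.
t ≈ 9.5756 years.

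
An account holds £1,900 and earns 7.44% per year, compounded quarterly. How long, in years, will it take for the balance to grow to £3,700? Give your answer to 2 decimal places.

9.04 years

(1 + 0.0186)^(4t) = 3,700/1,900 = 1.9474.
4t·ln(1 + 0.0186) = ln(1.9474); 4t = 0.66648/0.0184291 ≈ 36.1644.
t ≈ 9.0411 years.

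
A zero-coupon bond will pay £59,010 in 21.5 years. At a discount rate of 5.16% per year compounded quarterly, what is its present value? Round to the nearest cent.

Growth factor = (1 + 0.0129)^86 ≈ 3.0110995743.
P = 59,010/3.0110995743 ≈ 19,597.4921.

£19,597.49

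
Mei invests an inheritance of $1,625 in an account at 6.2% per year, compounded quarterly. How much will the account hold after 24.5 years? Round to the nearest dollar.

$7,336

Periodic rate = 6.2%/4 = 0.0155; periods = 4·24.5 = 98.
A = 1,625·(1 + 0.0155)^98 ≈ 1,625·4.514741808 ≈ 7,336.4554.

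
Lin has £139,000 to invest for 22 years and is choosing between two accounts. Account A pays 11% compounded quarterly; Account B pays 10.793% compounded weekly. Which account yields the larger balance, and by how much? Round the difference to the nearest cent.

Account A, by £23,006.52

Account A growth factor: (1 + 0.0275)^88 ≈ 10.88431465277; balance ≈ 1,512,919.7367.
Account B growth factor: (1 + 0.10793/52)^1144 ≈ 10.7188000876; balance ≈ 1,489,913.2122.
Account A is larger by 23,006.5246.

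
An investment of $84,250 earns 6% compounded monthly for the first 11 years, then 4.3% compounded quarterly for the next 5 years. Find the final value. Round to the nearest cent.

$201,541.77

Phase 1: 84,250·(1 + 0.005)^132 ≈ 162,738.4073.
Phase 2: 162,738.4073·(1 + 0.01075)^20 ≈ 201,541.7668.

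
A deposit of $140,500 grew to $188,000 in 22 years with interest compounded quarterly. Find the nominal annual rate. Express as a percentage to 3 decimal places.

The 88-period growth factor is 188,000/140,500 = 1.33808.
r/4 = 1.33808^(1/88) − 1 ≈ 0.00331497, so r ≈ 4·0.00331497 = 1.32599%.

1.326%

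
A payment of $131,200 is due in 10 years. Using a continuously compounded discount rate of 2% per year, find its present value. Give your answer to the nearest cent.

$107,417.47

P = A·e^(−rt) = 131,200·e^(−0.2).
e^(−0.2) ≈ 0.818730753078, so P ≈ 107,417.4748.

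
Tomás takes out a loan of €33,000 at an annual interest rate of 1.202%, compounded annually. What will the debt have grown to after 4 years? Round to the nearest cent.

Annual rate = 1.202% = 0.01202; years = 4.
A = 33,000·(1 + 0.01202)^4 ≈ 33,000·1.0489538499 ≈ 34,615.4770.

€34,615.48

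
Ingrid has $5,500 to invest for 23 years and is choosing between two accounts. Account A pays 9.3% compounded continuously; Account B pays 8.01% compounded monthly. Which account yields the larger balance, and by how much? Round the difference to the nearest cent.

Account A, by $12,201.31

A: e^(0.093·23) = e^2.139 ≈ 8.4909424396, so 5,500 × 8.4909424396 ≈ 46,700.1834.
B: (1 + 0.006675)^276 ≈ 6.2725222665, so 5,500 × 6.2725222665 ≈ 34,498.8725.
Difference ≈ 12,201.3110 in favor of A.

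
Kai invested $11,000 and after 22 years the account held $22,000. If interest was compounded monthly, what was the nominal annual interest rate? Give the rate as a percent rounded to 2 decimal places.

3.15%

The 264-period growth factor is 22,000/11,000 = 2.
r/12 = 2^(1/264) − 1 ≈ 0.00262901, so r ≈ 12·0.00262901 = 3.15481%.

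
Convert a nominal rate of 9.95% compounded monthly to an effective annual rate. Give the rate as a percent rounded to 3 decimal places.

10.417%

One year is 12 periods at 0.00829167 each: (1 + 0.00829167)^12 ≈ 1.104165.
EAR = 1.104165 − 1 ≈ 10.41654%.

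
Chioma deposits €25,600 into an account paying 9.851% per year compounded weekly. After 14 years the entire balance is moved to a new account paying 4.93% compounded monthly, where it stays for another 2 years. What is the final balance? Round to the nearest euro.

€112,037

Phase 1: 25,600·(1 + 0.09851/52)^728 ≈ 101,537.4465.
Phase 2: 101,537.4465·(1 + 0.0493/12)^24 ≈ 112,036.6079.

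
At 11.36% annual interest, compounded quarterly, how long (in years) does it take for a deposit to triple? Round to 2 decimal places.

(1 + 0.0284)^(4t) = 3.
4t = ln 3 / ln(1 + 0.0284) ≈ 1.0986/0.0280042 ≈ 39.2303.
t ≈ 9.8076.

9.81 years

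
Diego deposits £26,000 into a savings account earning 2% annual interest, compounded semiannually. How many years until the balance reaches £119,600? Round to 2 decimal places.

We need (1 + 0.01)^(2t) = 4.6, so 2t = ln 4.6 / ln 1.01 ≈ 153.3674.
t ≈ 153.3674/2 = 76.6837 years.

76.68 years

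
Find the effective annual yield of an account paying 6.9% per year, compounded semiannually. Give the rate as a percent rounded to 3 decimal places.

7.019%

One year is 2 periods at 0.0345 each: (1 + 0.0345)^2 ≈ 1.07019.
EAR = 1.07019 − 1 ≈ 7.01903%.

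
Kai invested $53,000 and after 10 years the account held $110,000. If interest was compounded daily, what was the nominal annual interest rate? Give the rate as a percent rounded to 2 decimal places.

The 3650-period growth factor is 110,000/53,000 = 2.07547.
r/365 = 2.07547^(1/3650) − 1 ≈ 0.000200072, so r ≈ 365·0.000200072 = 7.30261%.

7.30%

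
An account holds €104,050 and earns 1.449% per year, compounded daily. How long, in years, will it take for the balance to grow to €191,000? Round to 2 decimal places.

We need (1 + 0.0000396986)^(365t) = 1.8357, so 365t = ln 1.8357 / ln 1.00004 ≈ 15300.6270.
t ≈ 15300.6270/365 = 41.9195 years.

41.92 years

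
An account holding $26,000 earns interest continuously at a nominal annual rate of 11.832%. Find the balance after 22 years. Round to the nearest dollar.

A = P·e^(rt) = 26,000·e^(0.11832·22) = 26,000·e^2.60304.
e^2.60304 ≈ 13.504730075, so A ≈ 351,122.9819.

$351,123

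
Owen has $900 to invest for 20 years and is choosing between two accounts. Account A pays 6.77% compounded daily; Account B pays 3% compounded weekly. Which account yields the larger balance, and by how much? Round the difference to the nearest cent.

Account A, by $1,845.54

Account A growth factor: (1 + 0.0677/365)^7300 ≈ 3.872399907; balance ≈ 3,485.1599.
Account B growth factor: (1 + 0.03/52)^1040 ≈ 1.821803582; balance ≈ 1,639.6232.
Account A is larger by 1,845.5367.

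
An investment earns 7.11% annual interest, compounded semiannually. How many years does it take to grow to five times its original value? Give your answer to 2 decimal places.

23.04 years

(1 + 0.03555)^(2t) = 5.
2t = ln 5 / ln(1 + 0.03555) ≈ 1.6094/0.0349327 ≈ 46.0725.
t ≈ 23.0363.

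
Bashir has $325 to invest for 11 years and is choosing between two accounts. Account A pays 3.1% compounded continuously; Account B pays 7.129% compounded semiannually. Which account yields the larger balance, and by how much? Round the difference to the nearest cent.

Account B, by $245.24

A: e^(0.031·11) = e^0.341 ≈ 1.40635324, so 325 × 1.40635324 ≈ 457.0648.
B: (1 + 0.035645)^22 ≈ 2.16092693, so 325 × 2.16092693 ≈ 702.3013.
Difference ≈ 245.2364 in favor of B.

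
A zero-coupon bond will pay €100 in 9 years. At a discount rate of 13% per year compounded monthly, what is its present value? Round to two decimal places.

€31.23

Periodic rate = 13%/12 = 0.0108333; 108 periods.
P = 100/(1 + 0.13/12)^108 ≈ 100/3.2017832 ≈ 31.2326.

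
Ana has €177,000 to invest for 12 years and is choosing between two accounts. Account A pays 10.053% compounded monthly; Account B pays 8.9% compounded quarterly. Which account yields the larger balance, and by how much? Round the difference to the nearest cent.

Account A growth factor: (1 + 0.0083775)^144 ≈ 3.32455192357; balance ≈ 588,445.6905.
Account B growth factor: (1 + 0.02225)^48 ≈ 2.87568772001; balance ≈ 508,996.7264.
Account A is larger by 79,448.9640.

Account A, by €79,448.96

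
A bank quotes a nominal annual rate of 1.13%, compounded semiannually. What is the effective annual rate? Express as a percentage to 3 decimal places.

One year is 2 periods at 0.00565 each: (1 + 0.00565)^2 ≈ 1.011332.
EAR = 1.011332 − 1 ≈ 1.13319%.

1.133%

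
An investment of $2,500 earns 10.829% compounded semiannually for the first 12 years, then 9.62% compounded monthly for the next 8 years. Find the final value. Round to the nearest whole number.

Phase 1: 2,500·(1 + 0.054145)^24 ≈ 8,862.3416.
Phase 2: 8,862.3416·(1 + 0.0962/12)^96 ≈ 19,074.3136.

$19,074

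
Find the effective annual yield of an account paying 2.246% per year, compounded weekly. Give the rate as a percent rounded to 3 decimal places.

EAR = (1 + 2.246%/52)^52 − 1 = (1 + 0.000431923)^52 − 1.
(1 + 0.000431923)^52 ≈ 1.022709, so EAR ≈ 2.27092%.

2.271%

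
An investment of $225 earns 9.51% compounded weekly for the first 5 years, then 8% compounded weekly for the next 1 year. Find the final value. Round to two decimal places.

$391.94

After 5 years at 9.51%: 225 × 1.60811988 ≈ 361.8270.
Then 1 years at 8%: 361.8270 × 1.08322047 ≈ 391.9384.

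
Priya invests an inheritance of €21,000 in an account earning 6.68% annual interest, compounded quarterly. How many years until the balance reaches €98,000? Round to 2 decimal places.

(1 + 0.0167)^(4t) = 98,000/21,000 = 4.6667.
4t·ln(1 + 0.0167) = ln(4.6667); 4t = 1.5404/0.0165621 ≈ 93.0103.
t ≈ 23.2526 years.

23.25 years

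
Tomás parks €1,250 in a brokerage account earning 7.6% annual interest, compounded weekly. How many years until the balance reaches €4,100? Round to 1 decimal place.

(1 + 0.00146154)^(52t) = 4,100/1,250 = 3.28.
52t·ln(1 + 0.00146154) = ln(3.28); 52t = 1.1878/0.00146047 ≈ 813.3288.
t ≈ 15.6409 years.

15.6 years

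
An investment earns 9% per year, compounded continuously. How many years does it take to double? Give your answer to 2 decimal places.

e^(0.09t) = 2, so 0.09t = ln 2 ≈ 0.69315.
t ≈ 0.69315/0.09 ≈ 7.7016.

7.70 years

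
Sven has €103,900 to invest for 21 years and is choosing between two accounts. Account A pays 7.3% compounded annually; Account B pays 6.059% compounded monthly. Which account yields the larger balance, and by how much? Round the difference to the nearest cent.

A: (1 + 0.073)^21 ≈ 4.39131065246, so 103,900 × 4.39131065246 ≈ 456,257.1768.
B: (1 + 0.06059/12)^252 ≈ 3.55796416469, so 103,900 × 3.55796416469 ≈ 369,672.4767.
Difference ≈ 86,584.7001 in favor of A.

Account A, by €86,584.70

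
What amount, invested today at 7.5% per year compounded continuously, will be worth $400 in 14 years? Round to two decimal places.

$139.98

P = A·e^(−rt) = 400·e^(−1.05).
e^(−1.05) ≈ 0.349937749, so P ≈ 139.9751.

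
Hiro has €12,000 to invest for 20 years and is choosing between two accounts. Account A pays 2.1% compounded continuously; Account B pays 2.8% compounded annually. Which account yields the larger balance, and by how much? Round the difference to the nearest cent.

Account B, by €2,583.46

A: e^(0.021·20) = e^0.42 ≈ 1.5219615556, so 12,000 × 1.5219615556 ≈ 18,263.5387.
B: (1 + 0.028)^20 ≈ 1.7372498913, so 12,000 × 1.7372498913 ≈ 20,846.9987.
Difference ≈ 2,583.4600 in favor of B.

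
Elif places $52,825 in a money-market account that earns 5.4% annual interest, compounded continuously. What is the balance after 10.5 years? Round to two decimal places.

A = P·e^(rt) = 52,825·e^(0.054·10.5) = 52,825·e^0.567.
e^0.567 ≈ 1.7629701995, so A ≈ 93,128.9008.

$93,128.90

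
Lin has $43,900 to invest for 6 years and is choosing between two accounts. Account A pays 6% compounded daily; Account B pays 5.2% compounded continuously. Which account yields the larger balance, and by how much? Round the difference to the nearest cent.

Account A, by $2,947.11

Account A growth factor: (1 + 0.06/365)^2190 ≈ 1.433287009; balance ≈ 62,921.2997.
Account B growth factor: e^(0.052·6) = e^0.312 ≈ 1.366154693; balance ≈ 59,974.1910.
Account A is larger by 2,947.1087.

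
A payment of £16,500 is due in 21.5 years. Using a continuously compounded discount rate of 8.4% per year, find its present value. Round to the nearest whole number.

P = A·e^(−rt) = 16,500·e^(−1.806).
e^(−1.806) ≈ 0.16431006433, so P ≈ 2,711.1161.

£2,711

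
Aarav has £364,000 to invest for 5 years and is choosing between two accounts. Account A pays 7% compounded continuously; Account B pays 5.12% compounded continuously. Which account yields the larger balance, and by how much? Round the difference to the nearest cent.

A: e^(0.07·5) = e^0.35 ≈ 1.41906754859, so 364,000 × 1.41906754859 ≈ 516,540.5877.
B: e^(0.0512·5) = e^0.256 ≈ 1.29175272794, so 364,000 × 1.29175272794 ≈ 470,197.9930.
Difference ≈ 46,342.5947 in favor of A.

Account A, by £46,342.59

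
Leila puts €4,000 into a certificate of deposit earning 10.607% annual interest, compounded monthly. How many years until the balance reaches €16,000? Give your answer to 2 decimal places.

13.13 years

We need (1 + 0.00883917)^(12t) = 4, so 12t = ln 4 / ln 1.008839 ≈ 157.5275.
t ≈ 157.5275/12 = 13.1273 years.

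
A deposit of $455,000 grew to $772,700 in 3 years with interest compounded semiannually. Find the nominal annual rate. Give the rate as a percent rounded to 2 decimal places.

(1 + r/2)^6 = 772,700/455,000 = 1.69824.
1 + r/2 = 1.69824^(1/6) ≈ 1.092278, so r/2 ≈ 0.0922782.
r ≈ 2·0.0922782 = 18.45563%.

18.46%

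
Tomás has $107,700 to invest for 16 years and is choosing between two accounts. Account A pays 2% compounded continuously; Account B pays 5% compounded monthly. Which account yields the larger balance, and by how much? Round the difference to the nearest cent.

A: e^(0.02·16) = e^0.32 ≈ 1.37712776434, so 107,700 × 1.37712776434 ≈ 148,316.6602.
B: (1 + 0.05/12)^192 ≈ 2.22184503718, so 107,700 × 2.22184503718 ≈ 239,292.7105.
Difference ≈ 90,976.0503 in favor of B.

Account B, by $90,976.05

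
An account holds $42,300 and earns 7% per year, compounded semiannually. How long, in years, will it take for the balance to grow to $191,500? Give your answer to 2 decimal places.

We need (1 + 0.035)^(2t) = 4.5272, so 2t = ln 4.5272 / ln 1.035 ≈ 43.8965.
t ≈ 43.8965/2 = 21.9482 years.

21.95 years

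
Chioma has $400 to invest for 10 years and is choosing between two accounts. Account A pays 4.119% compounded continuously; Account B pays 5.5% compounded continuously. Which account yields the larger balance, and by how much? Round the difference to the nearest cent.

Account A growth factor: e^(0.04119·10) = e^0.4119 ≈ 1.50968346; balance ≈ 603.8734.
Account B growth factor: e^(0.055·10) = e^0.55 ≈ 1.73325302; balance ≈ 693.3012.
Account B is larger by 89.4278.

Account B, by $89.43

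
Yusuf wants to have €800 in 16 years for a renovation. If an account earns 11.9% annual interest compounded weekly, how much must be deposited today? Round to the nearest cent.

€119.44

Periodic rate = 11.9%/52 = 0.00228846; 832 periods.
P = 800/(1 + 0.119/52)^832 ≈ 800/6.69810535 ≈ 119.4368.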